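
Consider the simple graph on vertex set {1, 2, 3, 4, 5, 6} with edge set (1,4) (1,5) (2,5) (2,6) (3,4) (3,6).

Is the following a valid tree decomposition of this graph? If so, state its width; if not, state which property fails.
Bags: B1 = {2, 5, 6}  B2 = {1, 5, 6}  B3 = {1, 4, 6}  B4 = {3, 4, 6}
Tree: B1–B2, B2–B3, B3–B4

Yes; width 2.

Vertex coverage: the bags together contain {1, 2, 3, 4, 5, 6}, the full vertex set. Edge coverage: each edge of G has both endpoints in at least one bag. Running intersection: for every vertex, the bags containing it form a connected subtree. All three properties hold, so this is a valid tree decomposition of width max|bag| − 1 = 2, and hence tw(G) ≤ 2.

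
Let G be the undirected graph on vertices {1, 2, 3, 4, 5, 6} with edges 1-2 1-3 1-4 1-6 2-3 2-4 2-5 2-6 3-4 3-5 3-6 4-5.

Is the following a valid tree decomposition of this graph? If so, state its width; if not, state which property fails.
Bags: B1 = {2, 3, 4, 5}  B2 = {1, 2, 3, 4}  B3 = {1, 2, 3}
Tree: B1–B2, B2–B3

No — vertex 6 appears in no bag.

A tree decomposition must satisfy three properties: every vertex lies in some bag; for every edge, both endpoints lie together in some bag; and for every vertex, the bags containing it form a connected subtree. Here vertex 6 appears in no bag, so the decomposition is invalid.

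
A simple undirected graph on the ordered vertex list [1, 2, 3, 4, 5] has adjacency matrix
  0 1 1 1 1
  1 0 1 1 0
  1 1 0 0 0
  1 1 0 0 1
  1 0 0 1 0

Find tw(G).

2

A width-2 tree decomposition is:
Bags: B1 = {1, 2, 3}  B2 = {1, 2, 4}  B3 = {1, 4, 5}
Tree: B1–B2, B2–B3
The largest bag has 3 vertices, giving width 2; this decomposition certifies tw(G) ≤ 2. Conversely, {1, 2, 3} is a clique of size 3, and the vertices of any clique must share a bag in every tree decomposition; so some bag has ≥ 3 vertices and tw(G) ≥ 2. Combining the bounds, tw(G) = 2.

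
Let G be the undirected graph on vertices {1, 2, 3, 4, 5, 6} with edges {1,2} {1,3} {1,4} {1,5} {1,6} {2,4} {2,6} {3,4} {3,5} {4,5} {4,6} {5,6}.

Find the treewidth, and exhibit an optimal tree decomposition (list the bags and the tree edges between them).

Treewidth 3.
One optimal decomposition is:
Bags: B1 = {1, 4, 5, 6}  B2 = {1, 2, 4, 6}  B3 = {1, 3, 4, 5}
Tree: B1–B2, B1–B3

Every bag has size at most 4, so the width is 4 − 1 = 3 and tw(G) ≤ 3. On the other hand G contains the 4-clique {1, 2, 4, 6}. A clique must lie in a single bag of any decomposition, so no decomposition can have width below 3. Hence tw(G) = 3 exactly.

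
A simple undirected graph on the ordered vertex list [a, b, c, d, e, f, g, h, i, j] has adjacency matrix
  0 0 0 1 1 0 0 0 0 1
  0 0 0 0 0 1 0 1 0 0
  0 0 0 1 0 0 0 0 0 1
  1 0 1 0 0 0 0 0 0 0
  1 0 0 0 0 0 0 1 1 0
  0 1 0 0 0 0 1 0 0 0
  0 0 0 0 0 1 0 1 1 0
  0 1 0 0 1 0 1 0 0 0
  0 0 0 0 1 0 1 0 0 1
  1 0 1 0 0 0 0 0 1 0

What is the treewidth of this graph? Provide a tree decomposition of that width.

Each bag holds 3 vertices, so the decomposition has width 2, which upper-bounds the treewidth. Since c–d–a–j–c is a cycle in G, G is not acyclic. Forests are exactly the graphs of treewidth ≤ 1, so tw(G) ≥ 2. Hence tw(G) = 2 exactly.

Treewidth 2.
One optimal decomposition is:
Bags: B1 = {c, d, j}  B2 = {a, d, j}  B3 = {a, i, j}  B4 = {a, e, i}  B5 = {e, g, i}  B6 = {e, g, h}  B7 = {f, g, h}  B8 = {b, f, h}
Tree: B1–B2, B2–B3, B3–B4, B4–B5, B5–B6, B6–B7, B7–B8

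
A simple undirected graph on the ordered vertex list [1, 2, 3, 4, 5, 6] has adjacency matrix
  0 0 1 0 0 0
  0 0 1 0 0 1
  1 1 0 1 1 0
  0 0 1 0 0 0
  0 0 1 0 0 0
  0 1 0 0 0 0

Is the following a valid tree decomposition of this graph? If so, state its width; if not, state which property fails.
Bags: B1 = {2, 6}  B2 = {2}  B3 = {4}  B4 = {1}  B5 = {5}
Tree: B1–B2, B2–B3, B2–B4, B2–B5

No — vertex 3 appears in no bag.

A tree decomposition must satisfy three properties: every vertex lies in some bag; for every edge, both endpoints lie together in some bag; and for every vertex, the bags containing it form a connected subtree. Here vertex 3 appears in no bag, so the decomposition is invalid.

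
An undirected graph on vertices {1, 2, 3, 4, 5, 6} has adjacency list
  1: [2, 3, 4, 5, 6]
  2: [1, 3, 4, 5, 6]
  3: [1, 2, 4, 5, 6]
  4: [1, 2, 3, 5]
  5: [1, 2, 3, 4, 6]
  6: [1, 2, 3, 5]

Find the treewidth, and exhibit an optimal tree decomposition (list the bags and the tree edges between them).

Treewidth 4.
Bags: B1 = {1, 2, 3, 5, 6}  B2 = {1, 2, 3, 4, 5}
Tree: B1–B2

Each bag holds 5 vertices, so the decomposition has width 4, which upper-bounds the treewidth. Conversely, {1, 2, 3, 4, 5} is a clique of size 5, and the vertices of any clique must share a bag in every tree decomposition; so some bag has ≥ 5 vertices and tw(G) ≥ 4. Combining the bounds, tw(G) = 4.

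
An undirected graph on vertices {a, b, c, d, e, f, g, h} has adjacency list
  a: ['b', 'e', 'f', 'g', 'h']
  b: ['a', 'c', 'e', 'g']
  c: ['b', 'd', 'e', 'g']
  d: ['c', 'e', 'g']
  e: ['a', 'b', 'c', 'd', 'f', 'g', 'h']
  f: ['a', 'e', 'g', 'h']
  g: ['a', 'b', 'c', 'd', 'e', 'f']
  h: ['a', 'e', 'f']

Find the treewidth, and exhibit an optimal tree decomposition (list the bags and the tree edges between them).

Treewidth 3.
One optimal decomposition is:
Bags: B1 = {a, b, e, g}  B2 = {a, e, f, g}  B3 = {b, c, e, g}  B4 = {a, e, f, h}  B5 = {c, d, e, g}
Tree: B1–B2, B1–B3, B2–B4, B3–B5

Each bag holds 4 vertices, so the decomposition has width 3, which upper-bounds the treewidth. Conversely, {c, d, e, g} is a clique of size 4, and the vertices of any clique must share a bag in every tree decomposition; so some bag has ≥ 4 vertices and tw(G) ≥ 3. The upper and lower bounds meet at 3, so that is the treewidth.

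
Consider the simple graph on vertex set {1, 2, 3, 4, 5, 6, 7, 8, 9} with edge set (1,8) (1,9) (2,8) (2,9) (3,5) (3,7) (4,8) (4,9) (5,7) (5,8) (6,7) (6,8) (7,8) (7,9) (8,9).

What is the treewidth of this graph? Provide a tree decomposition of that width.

Each bag holds 3 vertices, so the decomposition has width 2, which upper-bounds the treewidth. On the other hand G contains the 3-clique {1, 8, 9}. A clique must lie in a single bag of any decomposition, so no decomposition can have width below 2. The upper and lower bounds meet at 2, so that is the treewidth.

Treewidth 2.
Bags: B1 = {4, 8, 9}  B2 = {1, 8, 9}  B3 = {7, 8, 9}  B4 = {5, 7, 8}  B5 = {3, 5, 7}  B6 = {6, 7, 8}  B7 = {2, 8, 9}
Tree: B1–B2, B2–B3, B3–B4, B4–B5, B4–B6, B1–B7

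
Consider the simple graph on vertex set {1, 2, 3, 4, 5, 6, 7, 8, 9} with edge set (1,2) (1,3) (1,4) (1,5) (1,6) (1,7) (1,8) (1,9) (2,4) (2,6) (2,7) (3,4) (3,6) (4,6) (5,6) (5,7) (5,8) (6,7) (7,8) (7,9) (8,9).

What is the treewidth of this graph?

A width-3 tree decomposition is:
Bags: B1 = {1, 2, 4, 6}  B2 = {1, 2, 6, 7}  B3 = {1, 5, 6, 7}  B4 = {1, 3, 4, 6}  B5 = {1, 5, 7, 8}  B6 = {1, 7, 8, 9}
Tree: B1–B2, B2–B3, B1–B4, B3–B5, B5–B6
Every bag has size at most 4, so the width is 4 − 1 = 3 and tw(G) ≤ 3. On the other hand G contains the 4-clique {1, 7, 8, 9}. A clique must lie in a single bag of any decomposition, so no decomposition can have width below 3. Hence tw(G) = 3 exactly.

3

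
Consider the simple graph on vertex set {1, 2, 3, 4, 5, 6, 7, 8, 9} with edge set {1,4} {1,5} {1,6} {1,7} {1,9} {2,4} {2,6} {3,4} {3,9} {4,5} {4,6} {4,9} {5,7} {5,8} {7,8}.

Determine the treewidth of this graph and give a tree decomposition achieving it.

Every bag has size at most 3, so the width is 3 − 1 = 2 and tw(G) ≤ 2. For the lower bound, the 3 vertices {5, 7, 8} are pairwise adjacent, and any tree decomposition puts a clique entirely inside one bag — forcing width ≥ 2. Therefore the treewidth is 2.

Treewidth 2.
One optimal decomposition is:
Bags: B1 = {1, 4, 9}  B2 = {1, 4, 5}  B3 = {1, 4, 6}  B4 = {1, 5, 7}  B5 = {5, 7, 8}  B6 = {3, 4, 9}  B7 = {2, 4, 6}
Tree: B1–B2, B1–B3, B2–B4, B4–B5, B1–B6, B3–B7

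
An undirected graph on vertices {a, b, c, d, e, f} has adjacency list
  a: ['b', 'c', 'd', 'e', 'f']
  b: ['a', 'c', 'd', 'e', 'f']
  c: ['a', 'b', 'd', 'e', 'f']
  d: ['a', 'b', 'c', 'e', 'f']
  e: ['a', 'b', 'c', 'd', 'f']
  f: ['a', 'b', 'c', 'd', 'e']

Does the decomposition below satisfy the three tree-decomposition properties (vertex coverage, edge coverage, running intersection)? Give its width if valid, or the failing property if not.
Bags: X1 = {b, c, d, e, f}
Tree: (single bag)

A tree decomposition must satisfy three properties: every vertex lies in some bag; for every edge, both endpoints lie together in some bag; and for every vertex, the bags containing it form a connected subtree. Here vertex a appears in no bag, so the decomposition is invalid.

No — vertex a appears in no bag.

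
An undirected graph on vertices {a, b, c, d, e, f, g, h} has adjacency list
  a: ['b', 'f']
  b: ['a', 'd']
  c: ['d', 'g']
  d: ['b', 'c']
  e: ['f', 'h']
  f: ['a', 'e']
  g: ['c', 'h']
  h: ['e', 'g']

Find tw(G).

2

A width-2 tree decomposition is:
Bags: B1 = {a, b, d}  B2 = {a, d, f}  B3 = {d, e, f}  B4 = {d, e, h}  B5 = {d, g, h}  B6 = {c, d, g}
Tree: B1–B2, B2–B3, B3–B4, B4–B5, B5–B6
Each bag holds 3 vertices, so the decomposition has width 2, which upper-bounds the treewidth. For the lower bound, G contains the cycle d–b–a–f–e–h–g–c–d, so G is not a forest; only forests have treewidth ≤ 1, hence tw(G) ≥ 2. Therefore the treewidth is 2.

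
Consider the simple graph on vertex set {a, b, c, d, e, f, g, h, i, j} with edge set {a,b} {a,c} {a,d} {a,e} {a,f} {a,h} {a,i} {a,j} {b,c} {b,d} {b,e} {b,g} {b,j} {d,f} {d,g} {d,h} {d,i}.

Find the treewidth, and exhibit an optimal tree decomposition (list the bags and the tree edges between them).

Treewidth 2.
One such decomposition:
Bags: B1 = {a, b, d}  B2 = {a, d, f}  B3 = {a, b, e}  B4 = {a, d, i}  B5 = {a, d, h}  B6 = {a, b, c}  B7 = {a, b, j}  B8 = {b, d, g}
Tree: B1–B2, B1–B3, B2–B4, B4–B5, B3–B6, B3–B7, B1–B8

Each bag holds 3 vertices, so the decomposition has width 2, which upper-bounds the treewidth. On the other hand G contains the 3-clique {b, d, g}. A clique must lie in a single bag of any decomposition, so no decomposition can have width below 2. The upper and lower bounds meet at 2, so that is the treewidth.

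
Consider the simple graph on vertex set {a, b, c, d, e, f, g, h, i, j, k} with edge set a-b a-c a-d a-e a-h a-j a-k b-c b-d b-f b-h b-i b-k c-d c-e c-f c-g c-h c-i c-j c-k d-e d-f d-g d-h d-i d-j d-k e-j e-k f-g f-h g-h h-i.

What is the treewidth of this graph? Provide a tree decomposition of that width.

Each bag holds 5 vertices, so the decomposition has width 4, which upper-bounds the treewidth. For the lower bound, the 5 vertices {a, c, d, e, j} are pairwise adjacent, and any tree decomposition puts a clique entirely inside one bag — forcing width ≥ 4. Hence tw(G) = 4 exactly.

Treewidth 4.
One optimal decomposition is:
Bags: B1 = {b, c, d, h, i}  B2 = {a, b, c, d, h}  B3 = {b, c, d, f, h}  B4 = {c, d, f, g, h}  B5 = {a, b, c, d, k}  B6 = {a, c, d, e, k}  B7 = {a, c, d, e, j}
Tree: B1–B2, B2–B3, B3–B4, B2–B5, B5–B6, B6–B7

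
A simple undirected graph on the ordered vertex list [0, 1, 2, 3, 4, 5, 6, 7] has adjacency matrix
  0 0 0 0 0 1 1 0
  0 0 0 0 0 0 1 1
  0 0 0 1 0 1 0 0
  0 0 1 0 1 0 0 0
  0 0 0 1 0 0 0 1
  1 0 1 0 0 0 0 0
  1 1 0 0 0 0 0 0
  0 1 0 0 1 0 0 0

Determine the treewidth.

2

A width-2 tree decomposition is:
Bags: B1 = {1, 6, 7}  B2 = {4, 6, 7}  B3 = {3, 4, 6}  B4 = {2, 3, 6}  B5 = {2, 5, 6}  B6 = {0, 5, 6}
Tree: B1–B2, B2–B3, B3–B4, B4–B5, B5–B6
Every bag has size at most 3, so the width is 3 − 1 = 2 and tw(G) ≤ 2. Since 6–1–7–4–3–2–5–0–6 is a cycle in G, G is not acyclic. Forests are exactly the graphs of treewidth ≤ 1, so tw(G) ≥ 2. The upper and lower bounds meet at 2, so that is the treewidth.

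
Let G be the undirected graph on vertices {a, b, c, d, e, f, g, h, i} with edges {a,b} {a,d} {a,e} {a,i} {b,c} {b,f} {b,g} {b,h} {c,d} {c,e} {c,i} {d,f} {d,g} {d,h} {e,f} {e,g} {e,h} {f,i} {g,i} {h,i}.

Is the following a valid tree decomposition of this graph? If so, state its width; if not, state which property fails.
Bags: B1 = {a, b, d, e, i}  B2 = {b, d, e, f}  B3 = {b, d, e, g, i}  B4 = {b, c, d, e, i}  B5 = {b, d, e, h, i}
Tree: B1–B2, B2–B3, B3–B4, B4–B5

No — edge (i,f) lies in no bag.

A tree decomposition must satisfy three properties: every vertex lies in some bag; for every edge, both endpoints lie together in some bag; and for every vertex, the bags containing it form a connected subtree. Here edge (i,f) lies in no bag, so the decomposition is invalid.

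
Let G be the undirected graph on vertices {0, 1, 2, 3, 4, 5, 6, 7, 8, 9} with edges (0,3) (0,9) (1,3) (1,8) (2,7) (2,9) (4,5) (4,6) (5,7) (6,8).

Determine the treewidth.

2

A width-2 tree decomposition is:
Bags: B1 = {2, 5, 7}  B2 = {2, 4, 5}  B3 = {2, 4, 6}  B4 = {2, 6, 8}  B5 = {1, 2, 8}  B6 = {1, 2, 3}  B7 = {0, 2, 3}  B8 = {0, 2, 9}
Tree: B1–B2, B2–B3, B3–B4, B4–B5, B5–B6, B6–B7, B7–B8
Each bag holds 3 vertices, so the decomposition has width 2, which upper-bounds the treewidth. For the lower bound, G contains the cycle 2–7–5–4–6–8–1–3–0–9–2, so G is not a forest; only forests have treewidth ≤ 1, hence tw(G) ≥ 2. Combining the bounds, tw(G) = 2.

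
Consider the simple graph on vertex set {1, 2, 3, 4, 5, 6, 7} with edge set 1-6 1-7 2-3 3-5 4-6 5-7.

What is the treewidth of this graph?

1

A width-1 tree decomposition is:
Bags: B1 = {4, 6}  B2 = {1, 6}  B3 = {1, 7}  B4 = {5, 7}  B5 = {3, 5}  B6 = {2, 3}
Tree: B1–B2, B2–B3, B3–B4, B4–B5, B5–B6
Each bag holds 2 vertices, so the decomposition has width 1, which upper-bounds the treewidth. G has an edge, so its treewidth is at least 1. Hence tw(G) = 1 exactly.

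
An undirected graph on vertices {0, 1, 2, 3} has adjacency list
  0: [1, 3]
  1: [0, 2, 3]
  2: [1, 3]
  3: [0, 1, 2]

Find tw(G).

A width-2 tree decomposition is:
Bags: B1 = {1, 2, 3}  B2 = {0, 1, 3}
Tree: B1–B2
Each bag holds 3 vertices, so the decomposition has width 2, which upper-bounds the treewidth. For the lower bound, the 3 vertices {0, 1, 3} are pairwise adjacent, and any tree decomposition puts a clique entirely inside one bag — forcing width ≥ 2. Hence tw(G) = 2 exactly.

2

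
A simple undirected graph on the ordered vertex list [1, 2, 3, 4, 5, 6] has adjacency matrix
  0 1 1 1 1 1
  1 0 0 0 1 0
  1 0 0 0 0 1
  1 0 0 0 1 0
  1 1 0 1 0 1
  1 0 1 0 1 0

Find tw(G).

2

A width-2 tree decomposition is:
Bags: B1 = {1, 4, 5}  B2 = {1, 5, 6}  B3 = {1, 3, 6}  B4 = {1, 2, 5}
Tree: B1–B2, B2–B3, B1–B4
Every bag has size at most 3, so the width is 3 − 1 = 2 and tw(G) ≤ 2. Conversely, {1, 3, 6} is a clique of size 3, and the vertices of any clique must share a bag in every tree decomposition; so some bag has ≥ 3 vertices and tw(G) ≥ 2. The upper and lower bounds meet at 2, so that is the treewidth.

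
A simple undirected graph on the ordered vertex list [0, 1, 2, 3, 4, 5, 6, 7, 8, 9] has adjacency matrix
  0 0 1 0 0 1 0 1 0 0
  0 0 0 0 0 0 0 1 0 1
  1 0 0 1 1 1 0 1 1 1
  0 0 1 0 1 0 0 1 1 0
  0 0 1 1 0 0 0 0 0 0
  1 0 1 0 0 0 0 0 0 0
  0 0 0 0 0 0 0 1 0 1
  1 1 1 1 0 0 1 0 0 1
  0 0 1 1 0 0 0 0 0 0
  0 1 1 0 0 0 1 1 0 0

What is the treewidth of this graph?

A width-2 tree decomposition is:
Bags: B1 = {2, 3, 7}  B2 = {2, 7, 9}  B3 = {2, 3, 4}  B4 = {6, 7, 9}  B5 = {0, 2, 7}  B6 = {0, 2, 5}  B7 = {2, 3, 8}  B8 = {1, 7, 9}
Tree: B1–B2, B1–B3, B2–B4, B1–B5, B5–B6, B3–B7, B4–B8
The largest bag has 3 vertices, giving width 2; this decomposition certifies tw(G) ≤ 2. On the other hand G contains the 3-clique {1, 7, 9}. A clique must lie in a single bag of any decomposition, so no decomposition can have width below 2. Hence tw(G) = 2 exactly.

2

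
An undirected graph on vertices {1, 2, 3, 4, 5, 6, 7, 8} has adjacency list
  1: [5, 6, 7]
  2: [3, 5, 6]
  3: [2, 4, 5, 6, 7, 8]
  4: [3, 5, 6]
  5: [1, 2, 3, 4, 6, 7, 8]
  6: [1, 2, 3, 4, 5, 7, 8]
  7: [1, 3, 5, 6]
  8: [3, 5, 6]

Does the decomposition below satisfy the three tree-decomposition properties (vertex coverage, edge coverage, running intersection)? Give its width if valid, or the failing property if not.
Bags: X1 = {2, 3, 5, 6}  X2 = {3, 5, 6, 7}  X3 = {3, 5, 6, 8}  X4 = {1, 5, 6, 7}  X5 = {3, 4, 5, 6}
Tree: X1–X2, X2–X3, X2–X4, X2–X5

Yes; width 3.

Vertex coverage: the bags together contain {1, 2, 3, 4, 5, 6, 7, 8}, the full vertex set. Edge coverage: each edge of G has both endpoints in at least one bag. Running intersection: for every vertex, the bags containing it form a connected subtree. All three properties hold, so this is a valid tree decomposition of width max|bag| − 1 = 3, and hence tw(G) ≤ 3.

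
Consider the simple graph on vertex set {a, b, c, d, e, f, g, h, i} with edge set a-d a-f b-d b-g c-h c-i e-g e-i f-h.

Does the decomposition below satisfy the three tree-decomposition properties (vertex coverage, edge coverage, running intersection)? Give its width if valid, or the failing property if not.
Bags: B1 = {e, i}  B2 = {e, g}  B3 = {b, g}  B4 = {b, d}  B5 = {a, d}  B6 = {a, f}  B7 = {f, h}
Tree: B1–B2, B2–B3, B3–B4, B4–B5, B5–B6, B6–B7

A tree decomposition must satisfy three properties: every vertex lies in some bag; for every edge, both endpoints lie together in some bag; and for every vertex, the bags containing it form a connected subtree. Here vertex c appears in no bag, so the decomposition is invalid.

No — vertex c appears in no bag.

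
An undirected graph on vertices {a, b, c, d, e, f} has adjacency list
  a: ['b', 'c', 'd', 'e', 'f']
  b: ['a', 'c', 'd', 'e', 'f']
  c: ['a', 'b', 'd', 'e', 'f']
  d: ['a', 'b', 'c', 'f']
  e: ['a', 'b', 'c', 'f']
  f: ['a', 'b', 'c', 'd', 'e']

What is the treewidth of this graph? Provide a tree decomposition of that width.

Every bag has size at most 5, so the width is 5 − 1 = 4 and tw(G) ≤ 4. On the other hand G contains the 5-clique {a, b, c, d, f}. A clique must lie in a single bag of any decomposition, so no decomposition can have width below 4. Combining the bounds, tw(G) = 4.

Treewidth 4.
One such decomposition:
Bags: B1 = {a, b, c, d, f}  B2 = {a, b, c, e, f}
Tree: B1–B2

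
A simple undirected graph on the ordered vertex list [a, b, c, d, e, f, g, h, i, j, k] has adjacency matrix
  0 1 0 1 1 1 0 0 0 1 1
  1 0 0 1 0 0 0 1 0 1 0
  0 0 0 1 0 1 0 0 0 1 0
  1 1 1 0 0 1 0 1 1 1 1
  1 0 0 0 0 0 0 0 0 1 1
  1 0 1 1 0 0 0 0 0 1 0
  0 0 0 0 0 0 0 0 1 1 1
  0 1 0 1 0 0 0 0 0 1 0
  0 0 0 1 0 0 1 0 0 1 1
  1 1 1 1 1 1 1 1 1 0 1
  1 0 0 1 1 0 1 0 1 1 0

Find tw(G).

A width-3 tree decomposition is:
Bags: B1 = {a, d, f, j}  B2 = {a, d, j, k}  B3 = {a, b, d, j}  B4 = {d, i, j, k}  B5 = {a, e, j, k}  B6 = {c, d, f, j}  B7 = {g, i, j, k}  B8 = {b, d, h, j}
Tree: B1–B2, B2–B3, B2–B4, B2–B5, B1–B6, B4–B7, B3–B8
Every bag has size at most 4, so the width is 4 − 1 = 3 and tw(G) ≤ 3. For the lower bound, the 4 vertices {b, d, h, j} are pairwise adjacent, and any tree decomposition puts a clique entirely inside one bag — forcing width ≥ 3. Therefore the treewidth is 3.

3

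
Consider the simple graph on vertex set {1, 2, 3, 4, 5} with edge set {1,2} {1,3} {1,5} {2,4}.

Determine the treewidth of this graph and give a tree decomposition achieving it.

Treewidth 1.
One such decomposition:
Bags: B1 = {1, 5}  B2 = {1, 2}  B3 = {2, 4}  B4 = {1, 3}
Tree: B1–B2, B2–B3, B2–B4

The largest bag has 2 vertices, giving width 1; this decomposition certifies tw(G) ≤ 1. Since G has at least one edge (e.g. 1–5), it is not an edgeless graph, so tw(G) ≥ 1. Therefore the treewidth is 1.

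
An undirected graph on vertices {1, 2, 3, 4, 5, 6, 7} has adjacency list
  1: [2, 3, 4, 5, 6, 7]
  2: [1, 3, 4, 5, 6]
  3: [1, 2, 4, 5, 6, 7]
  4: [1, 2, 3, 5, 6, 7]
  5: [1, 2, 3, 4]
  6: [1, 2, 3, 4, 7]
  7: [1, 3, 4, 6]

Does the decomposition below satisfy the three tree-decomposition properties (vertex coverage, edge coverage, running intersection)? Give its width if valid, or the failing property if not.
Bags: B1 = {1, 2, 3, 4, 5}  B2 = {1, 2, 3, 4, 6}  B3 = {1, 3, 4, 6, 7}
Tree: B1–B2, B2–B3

Checking the three conditions: (i) the bags cover all of {1, 2, 3, 4, 5, 6, 7}; (ii) for each edge, some bag contains both endpoints; (iii) the bags containing any fixed vertex form a subtree. All hold, so the decomposition is valid with width 5 − 1 = 4.

Yes; width 4.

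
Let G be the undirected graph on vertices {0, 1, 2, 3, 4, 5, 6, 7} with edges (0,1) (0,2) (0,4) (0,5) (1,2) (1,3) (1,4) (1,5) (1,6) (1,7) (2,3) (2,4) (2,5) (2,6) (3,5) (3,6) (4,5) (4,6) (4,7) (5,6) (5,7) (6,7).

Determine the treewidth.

4

A width-4 tree decomposition is:
Bags: B1 = {1, 2, 4, 5, 6}  B2 = {1, 4, 5, 6, 7}  B3 = {1, 2, 3, 5, 6}  B4 = {0, 1, 2, 4, 5}
Tree: B1–B2, B1–B3, B1–B4
The largest bag has 5 vertices, giving width 4; this decomposition certifies tw(G) ≤ 4. On the other hand G contains the 5-clique {1, 2, 3, 5, 6}. A clique must lie in a single bag of any decomposition, so no decomposition can have width below 4. The upper and lower bounds meet at 4, so that is the treewidth.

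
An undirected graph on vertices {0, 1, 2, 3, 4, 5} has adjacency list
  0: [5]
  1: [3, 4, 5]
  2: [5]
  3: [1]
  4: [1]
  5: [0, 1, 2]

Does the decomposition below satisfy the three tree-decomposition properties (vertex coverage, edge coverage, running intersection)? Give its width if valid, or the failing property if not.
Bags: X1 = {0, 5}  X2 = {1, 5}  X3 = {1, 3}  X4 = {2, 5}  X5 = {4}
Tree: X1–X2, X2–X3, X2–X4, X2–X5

A tree decomposition must satisfy three properties: every vertex lies in some bag; for every edge, both endpoints lie together in some bag; and for every vertex, the bags containing it form a connected subtree. Here edge (1,4) lies in no bag, so the decomposition is invalid.

No — edge (1,4) lies in no bag.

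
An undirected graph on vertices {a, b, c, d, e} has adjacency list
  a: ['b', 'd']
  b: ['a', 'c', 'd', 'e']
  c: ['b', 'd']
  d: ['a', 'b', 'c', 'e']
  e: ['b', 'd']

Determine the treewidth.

A width-2 tree decomposition is:
Bags: B1 = {b, d, e}  B2 = {b, c, d}  B3 = {a, b, d}
Tree: B1–B2, B1–B3
Each bag holds 3 vertices, so the decomposition has width 2, which upper-bounds the treewidth. For the lower bound, the 3 vertices {b, d, e} are pairwise adjacent, and any tree decomposition puts a clique entirely inside one bag — forcing width ≥ 2. The upper and lower bounds meet at 2, so that is the treewidth.

2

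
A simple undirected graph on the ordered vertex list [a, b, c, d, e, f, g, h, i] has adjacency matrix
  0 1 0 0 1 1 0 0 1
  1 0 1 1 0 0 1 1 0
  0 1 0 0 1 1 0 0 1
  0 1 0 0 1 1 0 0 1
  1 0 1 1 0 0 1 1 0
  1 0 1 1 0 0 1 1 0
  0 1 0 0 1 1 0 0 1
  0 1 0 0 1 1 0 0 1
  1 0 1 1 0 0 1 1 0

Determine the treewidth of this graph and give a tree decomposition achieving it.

Treewidth 4.
One such decomposition:
Bags: B1 = {b, d, e, f, i}  B2 = {a, b, e, f, i}  B3 = {b, e, f, g, i}  B4 = {b, e, f, h, i}  B5 = {b, c, e, f, i}
Tree: B1–B2, B2–B3, B3–B4, B4–B5

Each bag holds 5 vertices, so the decomposition has width 4, which upper-bounds the treewidth. For the lower bound: the 5 vertex sets {d,f}, {a,e}, {g,i}, {b}, {h} are disjoint, each induces a connected subgraph, and every pair is joined by at least one edge of G. Contracting each set to a single vertex therefore yields K_{5} as a minor, and since treewidth is minor-monotone, tw(G) ≥ tw(K_{5}) = 4. Hence tw(G) = 4 exactly.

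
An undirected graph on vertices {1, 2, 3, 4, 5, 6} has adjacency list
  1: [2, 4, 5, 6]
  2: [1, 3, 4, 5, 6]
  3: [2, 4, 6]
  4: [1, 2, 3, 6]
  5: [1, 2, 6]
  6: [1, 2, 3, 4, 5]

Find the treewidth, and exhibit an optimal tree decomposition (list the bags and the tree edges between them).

Treewidth 3.
Bags: B1 = {1, 2, 4, 6}  B2 = {1, 2, 5, 6}  B3 = {2, 3, 4, 6}
Tree: B1–B2, B1–B3

The largest bag has 4 vertices, giving width 3; this decomposition certifies tw(G) ≤ 3. On the other hand G contains the 4-clique {1, 2, 4, 6}. A clique must lie in a single bag of any decomposition, so no decomposition can have width below 3. The upper and lower bounds meet at 3, so that is the treewidth.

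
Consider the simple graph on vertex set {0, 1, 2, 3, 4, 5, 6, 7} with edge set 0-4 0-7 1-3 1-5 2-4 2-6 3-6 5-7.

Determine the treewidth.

2

A width-2 tree decomposition is:
Bags: B1 = {0, 2, 4}  B2 = {0, 2, 6}  B3 = {0, 3, 6}  B4 = {0, 1, 3}  B5 = {0, 1, 5}  B6 = {0, 5, 7}
Tree: B1–B2, B2–B3, B3–B4, B4–B5, B5–B6
Every bag has size at most 3, so the width is 3 − 1 = 2 and tw(G) ≤ 2. For the lower bound, G contains the cycle 0–4–2–6–3–1–5–7–0, so G is not a forest; only forests have treewidth ≤ 1, hence tw(G) ≥ 2. Therefore the treewidth is 2.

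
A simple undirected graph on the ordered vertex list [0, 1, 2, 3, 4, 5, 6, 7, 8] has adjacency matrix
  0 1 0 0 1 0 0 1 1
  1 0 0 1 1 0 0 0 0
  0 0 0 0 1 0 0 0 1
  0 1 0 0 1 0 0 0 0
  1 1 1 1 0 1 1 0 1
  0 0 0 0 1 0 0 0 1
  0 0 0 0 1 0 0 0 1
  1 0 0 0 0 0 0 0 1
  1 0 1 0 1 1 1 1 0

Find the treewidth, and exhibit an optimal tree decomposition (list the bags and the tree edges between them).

The largest bag has 3 vertices, giving width 2; this decomposition certifies tw(G) ≤ 2. Conversely, {0, 4, 8} is a clique of size 3, and the vertices of any clique must share a bag in every tree decomposition; so some bag has ≥ 3 vertices and tw(G) ≥ 2. The upper and lower bounds meet at 2, so that is the treewidth.

Treewidth 2.
One such decomposition:
Bags: B1 = {0, 1, 4}  B2 = {0, 4, 8}  B3 = {4, 5, 8}  B4 = {0, 7, 8}  B5 = {4, 6, 8}  B6 = {2, 4, 8}  B7 = {1, 3, 4}
Tree: B1–B2, B2–B3, B2–B4, B3–B5, B5–B6, B1–B7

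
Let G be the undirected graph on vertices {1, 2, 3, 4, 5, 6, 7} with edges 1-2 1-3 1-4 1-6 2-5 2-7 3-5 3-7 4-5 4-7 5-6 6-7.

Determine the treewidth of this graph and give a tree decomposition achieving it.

Treewidth 3.
One optimal decomposition is:
Bags: B1 = {1, 5, 6, 7}  B2 = {1, 3, 5, 7}  B3 = {1, 4, 5, 7}  B4 = {1, 2, 5, 7}
Tree: B1–B2, B2–B3, B3–B4

The largest bag has 4 vertices, giving width 3; this decomposition certifies tw(G) ≤ 3. For the lower bound: the 4 vertex sets {1,6}, {3,5}, {7}, {4} are disjoint, each induces a connected subgraph, and every pair is joined by at least one edge of G. Contracting each set to a single vertex therefore yields K_{4} as a minor, and since treewidth is minor-monotone, tw(G) ≥ tw(K_{4}) = 3. The upper and lower bounds meet at 3, so that is the treewidth.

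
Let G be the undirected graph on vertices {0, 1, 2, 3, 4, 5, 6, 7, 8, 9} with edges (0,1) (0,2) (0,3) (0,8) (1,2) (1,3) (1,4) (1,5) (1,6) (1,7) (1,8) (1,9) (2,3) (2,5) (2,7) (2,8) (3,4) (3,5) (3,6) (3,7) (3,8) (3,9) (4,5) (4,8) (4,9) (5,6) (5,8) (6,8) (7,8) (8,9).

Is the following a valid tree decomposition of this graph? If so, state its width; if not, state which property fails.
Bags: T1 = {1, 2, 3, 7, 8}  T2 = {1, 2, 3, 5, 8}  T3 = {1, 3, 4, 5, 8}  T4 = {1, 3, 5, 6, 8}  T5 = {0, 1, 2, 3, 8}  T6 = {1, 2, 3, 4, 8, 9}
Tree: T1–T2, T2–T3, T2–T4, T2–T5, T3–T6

A tree decomposition must satisfy three properties: every vertex lies in some bag; for every edge, both endpoints lie together in some bag; and for every vertex, the bags containing it form a connected subtree. Here bags containing vertex 2 are not connected in the tree, so the decomposition is invalid.

No — bags containing vertex 2 are not connected in the tree.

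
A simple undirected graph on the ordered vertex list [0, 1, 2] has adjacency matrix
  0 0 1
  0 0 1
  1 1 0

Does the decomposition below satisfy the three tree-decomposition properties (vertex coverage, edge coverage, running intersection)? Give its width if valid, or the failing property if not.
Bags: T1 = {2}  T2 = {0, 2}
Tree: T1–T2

No — vertex 1 appears in no bag.

A tree decomposition must satisfy three properties: every vertex lies in some bag; for every edge, both endpoints lie together in some bag; and for every vertex, the bags containing it form a connected subtree. Here vertex 1 appears in no bag, so the decomposition is invalid.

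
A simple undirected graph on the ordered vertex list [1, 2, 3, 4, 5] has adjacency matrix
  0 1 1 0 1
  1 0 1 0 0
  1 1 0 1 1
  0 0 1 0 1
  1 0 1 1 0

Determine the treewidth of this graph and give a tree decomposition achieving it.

The largest bag has 3 vertices, giving width 2; this decomposition certifies tw(G) ≤ 2. For the lower bound, the 3 vertices {1, 2, 3} are pairwise adjacent, and any tree decomposition puts a clique entirely inside one bag — forcing width ≥ 2. The upper and lower bounds meet at 2, so that is the treewidth.

Treewidth 2.
One optimal decomposition is:
Bags: B1 = {1, 3, 5}  B2 = {1, 2, 3}  B3 = {3, 4, 5}
Tree: B1–B2, B1–B3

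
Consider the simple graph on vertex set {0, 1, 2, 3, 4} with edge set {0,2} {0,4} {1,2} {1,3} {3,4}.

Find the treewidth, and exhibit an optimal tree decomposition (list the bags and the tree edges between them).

The largest bag has 3 vertices, giving width 2; this decomposition certifies tw(G) ≤ 2. The edges 4–0–2–1–3–4 form a cycle, so G is not a tree and its treewidth is at least 2. Hence tw(G) = 2 exactly.

Treewidth 2.
One optimal decomposition is:
Bags: B1 = {0, 2, 4}  B2 = {1, 2, 4}  B3 = {1, 3, 4}
Tree: B1–B2, B2–B3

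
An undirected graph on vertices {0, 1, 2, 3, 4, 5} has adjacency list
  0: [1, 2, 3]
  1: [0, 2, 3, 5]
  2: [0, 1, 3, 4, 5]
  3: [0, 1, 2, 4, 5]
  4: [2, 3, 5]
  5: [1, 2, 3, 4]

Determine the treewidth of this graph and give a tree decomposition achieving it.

Each bag holds 4 vertices, so the decomposition has width 3, which upper-bounds the treewidth. Conversely, {0, 1, 2, 3} is a clique of size 4, and the vertices of any clique must share a bag in every tree decomposition; so some bag has ≥ 4 vertices and tw(G) ≥ 3. The upper and lower bounds meet at 3, so that is the treewidth.

Treewidth 3.
One optimal decomposition is:
Bags: B1 = {2, 3, 4, 5}  B2 = {1, 2, 3, 5}  B3 = {0, 1, 2, 3}
Tree: B1–B2, B2–B3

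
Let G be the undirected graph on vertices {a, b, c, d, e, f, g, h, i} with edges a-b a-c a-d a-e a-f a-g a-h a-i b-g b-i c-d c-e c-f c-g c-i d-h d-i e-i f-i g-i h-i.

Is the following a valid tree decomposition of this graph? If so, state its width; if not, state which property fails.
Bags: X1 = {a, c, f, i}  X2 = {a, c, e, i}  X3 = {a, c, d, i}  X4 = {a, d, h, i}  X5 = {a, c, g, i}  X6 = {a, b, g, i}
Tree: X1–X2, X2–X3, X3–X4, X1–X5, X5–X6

Yes; width 3.

Every vertex of G appears in some bag (union = {a, b, c, d, e, f, g, h, i}); every edge is covered by a bag; and for each vertex v the set of bags containing v is connected in the bag tree. The decomposition is therefore valid. The largest bag has 4 vertices, so the width is 3.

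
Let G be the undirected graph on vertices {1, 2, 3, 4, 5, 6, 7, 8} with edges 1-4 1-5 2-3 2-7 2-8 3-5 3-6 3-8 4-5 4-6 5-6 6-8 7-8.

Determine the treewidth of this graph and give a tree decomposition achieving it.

Every bag has size at most 3, so the width is 3 − 1 = 2 and tw(G) ≤ 2. For the lower bound, the 3 vertices {1, 4, 5} are pairwise adjacent, and any tree decomposition puts a clique entirely inside one bag — forcing width ≥ 2. Combining the bounds, tw(G) = 2.

Treewidth 2.
One such decomposition:
Bags: B1 = {4, 5, 6}  B2 = {3, 5, 6}  B3 = {3, 6, 8}  B4 = {2, 3, 8}  B5 = {2, 7, 8}  B6 = {1, 4, 5}
Tree: B1–B2, B2–B3, B3–B4, B4–B5, B1–B6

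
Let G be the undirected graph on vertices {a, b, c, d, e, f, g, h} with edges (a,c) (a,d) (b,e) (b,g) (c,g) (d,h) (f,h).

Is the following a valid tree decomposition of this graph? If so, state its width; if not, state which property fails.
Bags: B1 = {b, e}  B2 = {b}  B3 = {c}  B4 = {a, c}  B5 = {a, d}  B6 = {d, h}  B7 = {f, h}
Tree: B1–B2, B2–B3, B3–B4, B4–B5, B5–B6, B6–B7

No — vertex g appears in no bag.

A tree decomposition must satisfy three properties: every vertex lies in some bag; for every edge, both endpoints lie together in some bag; and for every vertex, the bags containing it form a connected subtree. Here vertex g appears in no bag, so the decomposition is invalid.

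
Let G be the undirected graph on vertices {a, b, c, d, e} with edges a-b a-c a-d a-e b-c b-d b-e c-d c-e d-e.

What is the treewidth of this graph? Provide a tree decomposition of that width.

With just one bag of size 5, the width is 5 − 1 = 4, so tw(G) ≤ 4. Conversely, {a, b, c, d, e} is a clique of size 5, and the vertices of any clique must share a bag in every tree decomposition; so some bag has ≥ 5 vertices and tw(G) ≥ 4. The upper and lower bounds meet at 4, so that is the treewidth.

Treewidth 4.
One optimal decomposition is:
Bags: B1 = {a, b, c, d, e}
Tree: (single bag)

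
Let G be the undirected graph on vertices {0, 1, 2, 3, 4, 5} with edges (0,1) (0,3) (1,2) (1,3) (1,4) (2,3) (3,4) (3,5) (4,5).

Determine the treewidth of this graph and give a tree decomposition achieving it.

Treewidth 2.
Bags: B1 = {1, 3, 4}  B2 = {3, 4, 5}  B3 = {0, 1, 3}  B4 = {1, 2, 3}
Tree: B1–B2, B1–B3, B3–B4

Each bag holds 3 vertices, so the decomposition has width 2, which upper-bounds the treewidth. Conversely, {0, 1, 3} is a clique of size 3, and the vertices of any clique must share a bag in every tree decomposition; so some bag has ≥ 3 vertices and tw(G) ≥ 2. The upper and lower bounds meet at 2, so that is the treewidth.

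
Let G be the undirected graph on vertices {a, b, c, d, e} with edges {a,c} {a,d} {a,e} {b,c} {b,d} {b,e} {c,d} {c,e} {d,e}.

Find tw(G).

A width-3 tree decomposition is:
Bags: B1 = {b, c, d, e}  B2 = {a, c, d, e}
Tree: B1–B2
Every bag has size at most 4, so the width is 4 − 1 = 3 and tw(G) ≤ 3. Conversely, {a, c, d, e} is a clique of size 4, and the vertices of any clique must share a bag in every tree decomposition; so some bag has ≥ 4 vertices and tw(G) ≥ 3. Combining the bounds, tw(G) = 3.

3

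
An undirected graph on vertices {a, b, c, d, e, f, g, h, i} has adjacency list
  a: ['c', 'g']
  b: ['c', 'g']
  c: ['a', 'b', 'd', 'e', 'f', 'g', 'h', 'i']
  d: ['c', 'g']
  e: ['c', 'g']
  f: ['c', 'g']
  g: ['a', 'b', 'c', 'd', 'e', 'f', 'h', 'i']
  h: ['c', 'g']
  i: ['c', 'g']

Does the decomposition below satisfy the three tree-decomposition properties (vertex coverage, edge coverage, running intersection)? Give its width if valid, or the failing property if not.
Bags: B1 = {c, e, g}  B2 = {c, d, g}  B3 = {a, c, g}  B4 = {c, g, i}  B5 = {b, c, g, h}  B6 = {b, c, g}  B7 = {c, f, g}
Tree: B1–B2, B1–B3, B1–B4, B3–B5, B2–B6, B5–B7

No — bags containing vertex b are not connected in the tree.

A tree decomposition must satisfy three properties: every vertex lies in some bag; for every edge, both endpoints lie together in some bag; and for every vertex, the bags containing it form a connected subtree. Here bags containing vertex b are not connected in the tree, so the decomposition is invalid.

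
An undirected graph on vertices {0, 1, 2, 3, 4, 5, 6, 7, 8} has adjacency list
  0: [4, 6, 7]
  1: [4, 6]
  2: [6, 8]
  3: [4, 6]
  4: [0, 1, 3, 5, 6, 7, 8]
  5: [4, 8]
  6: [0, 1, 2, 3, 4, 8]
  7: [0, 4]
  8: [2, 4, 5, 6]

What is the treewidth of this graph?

A width-2 tree decomposition is:
Bags: B1 = {4, 6, 8}  B2 = {1, 4, 6}  B3 = {3, 4, 6}  B4 = {0, 4, 6}  B5 = {0, 4, 7}  B6 = {2, 6, 8}  B7 = {4, 5, 8}
Tree: B1–B2, B2–B3, B1–B4, B4–B5, B1–B6, B1–B7
Each bag holds 3 vertices, so the decomposition has width 2, which upper-bounds the treewidth. For the lower bound, the 3 vertices {2, 6, 8} are pairwise adjacent, and any tree decomposition puts a clique entirely inside one bag — forcing width ≥ 2. Therefore the treewidth is 2.

2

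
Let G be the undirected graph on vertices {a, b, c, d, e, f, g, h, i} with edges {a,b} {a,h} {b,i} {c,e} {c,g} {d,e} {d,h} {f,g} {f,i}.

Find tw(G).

A width-2 tree decomposition is:
Bags: B1 = {c, d, e}  B2 = {c, d, g}  B3 = {d, f, g}  B4 = {d, f, i}  B5 = {b, d, i}  B6 = {a, b, d}  B7 = {a, d, h}
Tree: B1–B2, B2–B3, B3–B4, B4–B5, B5–B6, B6–B7
The largest bag has 3 vertices, giving width 2; this decomposition certifies tw(G) ≤ 2. Since d–e–c–g–f–i–b–a–h–d is a cycle in G, G is not acyclic. Forests are exactly the graphs of treewidth ≤ 1, so tw(G) ≥ 2. The upper and lower bounds meet at 2, so that is the treewidth.

2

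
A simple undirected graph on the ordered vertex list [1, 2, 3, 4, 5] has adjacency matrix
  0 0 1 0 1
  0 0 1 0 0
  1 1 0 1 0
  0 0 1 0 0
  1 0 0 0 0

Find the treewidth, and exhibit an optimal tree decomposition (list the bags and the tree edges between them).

Treewidth 1.
Bags: B1 = {1, 3}  B2 = {3, 4}  B3 = {1, 5}  B4 = {2, 3}
Tree: B1–B2, B1–B3, B1–B4

Each bag holds 2 vertices, so the decomposition has width 1, which upper-bounds the treewidth. G has an edge, so its treewidth is at least 1. The upper and lower bounds meet at 1, so that is the treewidth.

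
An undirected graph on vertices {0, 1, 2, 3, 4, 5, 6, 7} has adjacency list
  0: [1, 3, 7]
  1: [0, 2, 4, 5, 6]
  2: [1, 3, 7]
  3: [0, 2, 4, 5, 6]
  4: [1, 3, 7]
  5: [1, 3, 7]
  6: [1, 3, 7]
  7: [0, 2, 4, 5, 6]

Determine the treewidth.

A width-3 tree decomposition is:
Bags: B1 = {1, 3, 5, 7}  B2 = {1, 3, 4, 7}  B3 = {1, 3, 6, 7}  B4 = {0, 1, 3, 7}  B5 = {1, 2, 3, 7}
Tree: B1–B2, B2–B3, B3–B4, B4–B5
The largest bag has 4 vertices, giving width 3; this decomposition certifies tw(G) ≤ 3. For the lower bound: the 4 vertex sets {3,5}, {1,4}, {7}, {6} are disjoint, each induces a connected subgraph, and every pair is joined by at least one edge of G. Contracting each set to a single vertex therefore yields K_{4} as a minor, and since treewidth is minor-monotone, tw(G) ≥ tw(K_{4}) = 3. Therefore the treewidth is 3.

3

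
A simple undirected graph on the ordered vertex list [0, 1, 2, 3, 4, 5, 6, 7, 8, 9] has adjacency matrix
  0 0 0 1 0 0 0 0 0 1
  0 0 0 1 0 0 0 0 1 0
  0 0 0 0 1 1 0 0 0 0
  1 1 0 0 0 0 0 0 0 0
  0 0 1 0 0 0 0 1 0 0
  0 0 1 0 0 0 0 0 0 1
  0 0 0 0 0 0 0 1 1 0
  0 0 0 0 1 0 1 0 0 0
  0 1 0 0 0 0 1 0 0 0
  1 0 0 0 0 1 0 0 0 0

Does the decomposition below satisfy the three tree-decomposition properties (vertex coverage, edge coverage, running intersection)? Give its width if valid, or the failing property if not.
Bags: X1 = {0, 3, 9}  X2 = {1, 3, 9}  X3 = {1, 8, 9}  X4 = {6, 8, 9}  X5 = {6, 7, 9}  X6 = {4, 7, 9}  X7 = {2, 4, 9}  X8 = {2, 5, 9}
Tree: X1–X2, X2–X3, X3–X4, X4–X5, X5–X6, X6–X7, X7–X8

Every vertex of G appears in some bag (union = {0, 1, 2, 3, 4, 5, 6, 7, 8, 9}); every edge is covered by a bag; and for each vertex v the set of bags containing v is connected in the bag tree. The decomposition is therefore valid. The largest bag has 3 vertices, so the width is 2.

Yes; width 2.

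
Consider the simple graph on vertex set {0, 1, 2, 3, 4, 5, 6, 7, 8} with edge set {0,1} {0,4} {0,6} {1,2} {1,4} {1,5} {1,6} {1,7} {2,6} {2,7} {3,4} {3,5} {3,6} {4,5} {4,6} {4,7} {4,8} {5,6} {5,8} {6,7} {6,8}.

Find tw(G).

A width-3 tree decomposition is:
Bags: B1 = {3, 4, 5, 6}  B2 = {1, 4, 5, 6}  B3 = {1, 4, 6, 7}  B4 = {1, 2, 6, 7}  B5 = {0, 1, 4, 6}  B6 = {4, 5, 6, 8}
Tree: B1–B2, B2–B3, B3–B4, B2–B5, B2–B6
The largest bag has 4 vertices, giving width 3; this decomposition certifies tw(G) ≤ 3. On the other hand G contains the 4-clique {1, 2, 6, 7}. A clique must lie in a single bag of any decomposition, so no decomposition can have width below 3. The upper and lower bounds meet at 3, so that is the treewidth.

3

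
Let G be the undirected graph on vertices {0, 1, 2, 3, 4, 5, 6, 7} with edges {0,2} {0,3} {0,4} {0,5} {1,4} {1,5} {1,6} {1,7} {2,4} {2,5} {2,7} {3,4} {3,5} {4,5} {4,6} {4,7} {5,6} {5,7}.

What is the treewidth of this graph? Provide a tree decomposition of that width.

Treewidth 3.
Bags: B1 = {2, 4, 5, 7}  B2 = {1, 4, 5, 7}  B3 = {0, 2, 4, 5}  B4 = {0, 3, 4, 5}  B5 = {1, 4, 5, 6}
Tree: B1–B2, B1–B3, B3–B4, B2–B5

Each bag holds 4 vertices, so the decomposition has width 3, which upper-bounds the treewidth. Conversely, {0, 2, 4, 5} is a clique of size 4, and the vertices of any clique must share a bag in every tree decomposition; so some bag has ≥ 4 vertices and tw(G) ≥ 3. Hence tw(G) = 3 exactly.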